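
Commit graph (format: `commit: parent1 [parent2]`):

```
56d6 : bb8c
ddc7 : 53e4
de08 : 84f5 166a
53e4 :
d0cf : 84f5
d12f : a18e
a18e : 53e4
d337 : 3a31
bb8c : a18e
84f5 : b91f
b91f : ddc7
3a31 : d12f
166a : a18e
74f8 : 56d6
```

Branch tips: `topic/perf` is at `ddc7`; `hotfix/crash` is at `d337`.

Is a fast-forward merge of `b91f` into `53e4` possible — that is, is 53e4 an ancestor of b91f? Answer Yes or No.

Yes

A fast-forward from 53e4 to b91f is possible iff 53e4 is an ancestor of b91f.
Ancestors of b91f: {53e4, b91f, ddc7}.
53e4 is among them, so fast-forward is possible.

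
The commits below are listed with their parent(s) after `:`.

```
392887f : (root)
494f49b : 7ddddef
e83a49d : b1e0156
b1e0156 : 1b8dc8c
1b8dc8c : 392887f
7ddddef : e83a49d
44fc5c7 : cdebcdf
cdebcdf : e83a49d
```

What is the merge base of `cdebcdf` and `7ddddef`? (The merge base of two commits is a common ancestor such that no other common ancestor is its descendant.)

e83a49d

Ancestors of cdebcdf: {1b8dc8c, 392887f, b1e0156, cdebcdf, e83a49d}.
Ancestors of 7ddddef: {1b8dc8c, 392887f, 7ddddef, b1e0156, e83a49d}.
Common ancestors: {1b8dc8c, 392887f, b1e0156, e83a49d}.
Among these, e83a49d is not an ancestor of any other common ancestor — it is the merge base.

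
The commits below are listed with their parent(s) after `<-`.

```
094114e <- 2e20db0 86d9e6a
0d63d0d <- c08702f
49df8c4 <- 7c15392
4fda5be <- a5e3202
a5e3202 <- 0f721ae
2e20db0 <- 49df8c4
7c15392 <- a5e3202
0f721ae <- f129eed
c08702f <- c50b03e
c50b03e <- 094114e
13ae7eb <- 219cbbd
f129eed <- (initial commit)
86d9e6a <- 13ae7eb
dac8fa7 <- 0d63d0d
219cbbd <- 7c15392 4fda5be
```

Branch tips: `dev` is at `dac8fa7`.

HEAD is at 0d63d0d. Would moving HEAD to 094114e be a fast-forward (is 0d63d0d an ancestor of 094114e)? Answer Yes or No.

A fast-forward from 0d63d0d to 094114e is possible iff 0d63d0d is an ancestor of 094114e.
Ancestors of 094114e: {094114e, 0f721ae, 13ae7eb, 219cbbd, 2e20db0, 49df8c4, 4fda5be, 7c15392, 86d9e6a, a5e3202, f129eed}.
0d63d0d is not among them, so fast-forward is not possible.

No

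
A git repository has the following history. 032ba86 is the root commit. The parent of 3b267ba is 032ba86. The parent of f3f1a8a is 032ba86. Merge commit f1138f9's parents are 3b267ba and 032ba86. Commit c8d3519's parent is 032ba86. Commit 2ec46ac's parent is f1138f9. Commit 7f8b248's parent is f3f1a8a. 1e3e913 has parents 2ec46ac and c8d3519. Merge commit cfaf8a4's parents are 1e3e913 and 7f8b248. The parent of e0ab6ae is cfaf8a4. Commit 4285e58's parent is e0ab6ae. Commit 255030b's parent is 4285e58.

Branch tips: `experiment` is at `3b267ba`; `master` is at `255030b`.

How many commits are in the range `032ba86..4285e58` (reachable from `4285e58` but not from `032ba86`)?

Reachable from 4285e58: {032ba86, 1e3e913, 2ec46ac, 3b267ba, 4285e58, 7f8b248, c8d3519, cfaf8a4, e0ab6ae, f1138f9, f3f1a8a}.
Reachable from 032ba86: {032ba86}.
In 4285e58's history but not 032ba86's: {1e3e913, 2ec46ac, 3b267ba, 4285e58, 7f8b248, c8d3519, cfaf8a4, e0ab6ae, f1138f9, f3f1a8a} — 10 commits.

10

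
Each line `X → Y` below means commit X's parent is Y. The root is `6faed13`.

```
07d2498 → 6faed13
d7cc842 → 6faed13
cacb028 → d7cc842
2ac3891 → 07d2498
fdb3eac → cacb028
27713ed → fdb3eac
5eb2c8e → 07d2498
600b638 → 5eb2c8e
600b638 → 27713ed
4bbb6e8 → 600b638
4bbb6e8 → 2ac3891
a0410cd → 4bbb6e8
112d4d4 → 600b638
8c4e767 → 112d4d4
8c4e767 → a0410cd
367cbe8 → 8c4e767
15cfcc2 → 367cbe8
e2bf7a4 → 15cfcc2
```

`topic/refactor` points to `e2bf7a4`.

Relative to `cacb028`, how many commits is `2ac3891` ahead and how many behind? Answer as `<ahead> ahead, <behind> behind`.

2 ahead, 2 behind

Reachable from 2ac3891: {07d2498, 2ac3891, 6faed13}.
Reachable from cacb028: {6faed13, cacb028, d7cc842}.
Only in 2ac3891's history (ahead): {07d2498, 2ac3891} — 2.
Only in cacb028's history (behind): {cacb028, d7cc842} — 2.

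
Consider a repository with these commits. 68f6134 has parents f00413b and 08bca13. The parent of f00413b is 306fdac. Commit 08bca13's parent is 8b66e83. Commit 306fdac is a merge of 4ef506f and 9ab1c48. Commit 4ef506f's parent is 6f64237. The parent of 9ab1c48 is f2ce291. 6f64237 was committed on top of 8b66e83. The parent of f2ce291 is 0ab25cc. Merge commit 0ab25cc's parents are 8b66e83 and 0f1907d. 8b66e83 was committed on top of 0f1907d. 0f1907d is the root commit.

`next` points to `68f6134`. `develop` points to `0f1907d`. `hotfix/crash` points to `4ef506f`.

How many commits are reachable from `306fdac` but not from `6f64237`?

5

Reachable from 306fdac: {0ab25cc, 0f1907d, 306fdac, 4ef506f, 6f64237, 8b66e83, 9ab1c48, f2ce291}.
Reachable from 6f64237: {0f1907d, 6f64237, 8b66e83}.
In 306fdac's history but not 6f64237's: {0ab25cc, 306fdac, 4ef506f, 9ab1c48, f2ce291} — 5 commits.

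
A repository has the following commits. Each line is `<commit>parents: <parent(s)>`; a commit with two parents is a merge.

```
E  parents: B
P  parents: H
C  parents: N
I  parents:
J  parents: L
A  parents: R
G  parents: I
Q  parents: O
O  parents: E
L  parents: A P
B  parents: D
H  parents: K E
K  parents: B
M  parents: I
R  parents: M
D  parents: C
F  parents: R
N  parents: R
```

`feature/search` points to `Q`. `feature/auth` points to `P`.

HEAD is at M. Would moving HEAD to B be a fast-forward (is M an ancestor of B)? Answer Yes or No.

Yes

A fast-forward from M to B is possible iff M is an ancestor of B.
Ancestors of B: {B, C, D, I, M, N, R}.
M is among them, so fast-forward is possible.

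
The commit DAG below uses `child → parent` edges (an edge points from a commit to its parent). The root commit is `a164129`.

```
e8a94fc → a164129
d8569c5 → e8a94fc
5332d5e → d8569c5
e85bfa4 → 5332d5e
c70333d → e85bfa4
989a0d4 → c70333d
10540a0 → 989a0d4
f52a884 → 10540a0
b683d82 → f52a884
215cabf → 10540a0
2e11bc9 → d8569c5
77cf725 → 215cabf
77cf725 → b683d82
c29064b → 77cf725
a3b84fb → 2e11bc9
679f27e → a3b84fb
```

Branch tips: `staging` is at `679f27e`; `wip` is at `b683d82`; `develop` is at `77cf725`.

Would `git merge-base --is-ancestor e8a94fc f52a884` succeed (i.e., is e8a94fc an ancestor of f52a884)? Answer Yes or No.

Ancestors of f52a884 (commits reachable by following parents): {10540a0, 5332d5e, 989a0d4, a164129, c70333d, d8569c5, e85bfa4, e8a94fc, f52a884}.
e8a94fc is in that set, so it is an ancestor of f52a884.

Yes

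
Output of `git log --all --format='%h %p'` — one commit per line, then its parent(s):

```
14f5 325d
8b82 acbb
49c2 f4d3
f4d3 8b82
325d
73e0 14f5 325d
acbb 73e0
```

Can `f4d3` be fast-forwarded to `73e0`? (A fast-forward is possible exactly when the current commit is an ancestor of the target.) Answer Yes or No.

No

A fast-forward from f4d3 to 73e0 is possible iff f4d3 is an ancestor of 73e0.
Ancestors of 73e0: {14f5, 325d, 73e0}.
f4d3 is not among them, so fast-forward is not possible.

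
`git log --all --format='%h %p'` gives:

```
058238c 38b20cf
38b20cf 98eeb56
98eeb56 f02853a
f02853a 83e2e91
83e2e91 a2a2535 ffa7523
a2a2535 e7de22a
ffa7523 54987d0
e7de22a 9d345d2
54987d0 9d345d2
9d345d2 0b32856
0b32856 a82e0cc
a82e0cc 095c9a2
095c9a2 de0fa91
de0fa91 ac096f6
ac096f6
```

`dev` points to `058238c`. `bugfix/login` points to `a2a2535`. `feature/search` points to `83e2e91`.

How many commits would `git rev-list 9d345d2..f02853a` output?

6

Reachable from f02853a: {095c9a2, 0b32856, 54987d0, 83e2e91, 9d345d2, a2a2535, a82e0cc, ac096f6, de0fa91, e7de22a, f02853a, ffa7523}.
Reachable from 9d345d2: {095c9a2, 0b32856, 9d345d2, a82e0cc, ac096f6, de0fa91}.
In f02853a's history but not 9d345d2's: {54987d0, 83e2e91, a2a2535, e7de22a, f02853a, ffa7523} — 6 commits.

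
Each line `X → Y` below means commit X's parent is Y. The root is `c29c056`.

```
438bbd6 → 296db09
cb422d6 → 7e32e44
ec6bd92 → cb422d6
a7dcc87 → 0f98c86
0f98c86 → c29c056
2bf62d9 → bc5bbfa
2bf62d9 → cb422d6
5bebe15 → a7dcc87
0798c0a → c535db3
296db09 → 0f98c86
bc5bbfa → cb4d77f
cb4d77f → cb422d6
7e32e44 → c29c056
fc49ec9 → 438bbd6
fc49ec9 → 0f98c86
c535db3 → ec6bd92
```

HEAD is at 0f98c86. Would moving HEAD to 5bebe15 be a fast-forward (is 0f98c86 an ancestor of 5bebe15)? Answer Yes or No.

Yes

A fast-forward from 0f98c86 to 5bebe15 is possible iff 0f98c86 is an ancestor of 5bebe15.
Ancestors of 5bebe15: {0f98c86, 5bebe15, a7dcc87, c29c056}.
0f98c86 is among them, so fast-forward is possible.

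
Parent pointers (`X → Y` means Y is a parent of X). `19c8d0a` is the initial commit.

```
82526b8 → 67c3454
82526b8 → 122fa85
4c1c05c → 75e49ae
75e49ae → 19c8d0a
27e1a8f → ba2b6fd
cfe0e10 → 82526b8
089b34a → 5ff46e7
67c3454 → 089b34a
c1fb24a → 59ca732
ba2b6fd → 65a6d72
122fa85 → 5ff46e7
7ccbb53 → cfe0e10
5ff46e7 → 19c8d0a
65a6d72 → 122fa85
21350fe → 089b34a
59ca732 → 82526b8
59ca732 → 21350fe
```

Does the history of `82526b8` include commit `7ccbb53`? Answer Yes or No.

No

Ancestors of 82526b8: {089b34a, 122fa85, 19c8d0a, 5ff46e7, 67c3454, 82526b8}.
7ccbb53 is not in that set, so it is not an ancestor of 82526b8.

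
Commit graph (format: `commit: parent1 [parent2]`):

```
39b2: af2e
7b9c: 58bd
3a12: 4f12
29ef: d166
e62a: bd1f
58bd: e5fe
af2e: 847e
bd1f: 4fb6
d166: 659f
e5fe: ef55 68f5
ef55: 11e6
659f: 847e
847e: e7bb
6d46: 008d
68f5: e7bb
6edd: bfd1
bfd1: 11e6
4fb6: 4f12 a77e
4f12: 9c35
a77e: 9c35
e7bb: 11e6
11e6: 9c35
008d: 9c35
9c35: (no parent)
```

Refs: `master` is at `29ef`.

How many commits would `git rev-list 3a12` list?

Walking parent pointers from 3a12: reachable set = {3a12, 4f12, 9c35}.
That is 3 commits.

3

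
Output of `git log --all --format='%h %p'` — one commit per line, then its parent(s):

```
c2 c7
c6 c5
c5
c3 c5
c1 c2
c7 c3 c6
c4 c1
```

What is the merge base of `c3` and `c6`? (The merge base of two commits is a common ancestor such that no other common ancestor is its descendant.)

Ancestors of c3: {c3, c5}.
Ancestors of c6: {c5, c6}.
Common ancestors: {c5}.
The only common ancestor is c5, so it is the merge base.

c5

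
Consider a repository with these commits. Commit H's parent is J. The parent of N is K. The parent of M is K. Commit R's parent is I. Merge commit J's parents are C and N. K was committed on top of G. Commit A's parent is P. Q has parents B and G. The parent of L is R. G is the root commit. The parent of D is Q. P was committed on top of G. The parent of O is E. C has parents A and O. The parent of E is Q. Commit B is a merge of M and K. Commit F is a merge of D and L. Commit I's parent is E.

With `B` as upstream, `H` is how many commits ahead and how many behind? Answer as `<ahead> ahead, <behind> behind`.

Reachable from H: {A, B, C, E, G, H, J, K, M, N, O, P, Q}.
Reachable from B: {B, G, K, M}.
Only in H's history (ahead): {A, C, E, H, J, N, O, P, Q} — 9.
Only in B's history (behind): {} — 0.

9 ahead, 0 behind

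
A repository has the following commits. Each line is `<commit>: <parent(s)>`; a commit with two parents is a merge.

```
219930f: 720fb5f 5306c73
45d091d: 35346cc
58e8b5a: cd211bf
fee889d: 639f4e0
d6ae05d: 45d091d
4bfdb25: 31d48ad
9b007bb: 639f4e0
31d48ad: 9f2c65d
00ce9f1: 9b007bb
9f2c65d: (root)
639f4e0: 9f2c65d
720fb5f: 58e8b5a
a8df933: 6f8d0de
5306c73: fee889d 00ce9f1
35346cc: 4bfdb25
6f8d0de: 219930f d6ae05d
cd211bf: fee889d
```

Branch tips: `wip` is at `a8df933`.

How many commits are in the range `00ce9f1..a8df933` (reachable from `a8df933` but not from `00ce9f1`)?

Reachable from a8df933: {00ce9f1, 219930f, 31d48ad, 35346cc, 45d091d, 4bfdb25, 5306c73, 58e8b5a, 639f4e0, 6f8d0de, 720fb5f, 9b007bb, 9f2c65d, a8df933, cd211bf, d6ae05d, fee889d}.
Reachable from 00ce9f1: {00ce9f1, 639f4e0, 9b007bb, 9f2c65d}.
In a8df933's history but not 00ce9f1's: {219930f, 31d48ad, 35346cc, 45d091d, 4bfdb25, 5306c73, 58e8b5a, 6f8d0de, 720fb5f, a8df933, cd211bf, d6ae05d, fee889d} — 13 commits.

13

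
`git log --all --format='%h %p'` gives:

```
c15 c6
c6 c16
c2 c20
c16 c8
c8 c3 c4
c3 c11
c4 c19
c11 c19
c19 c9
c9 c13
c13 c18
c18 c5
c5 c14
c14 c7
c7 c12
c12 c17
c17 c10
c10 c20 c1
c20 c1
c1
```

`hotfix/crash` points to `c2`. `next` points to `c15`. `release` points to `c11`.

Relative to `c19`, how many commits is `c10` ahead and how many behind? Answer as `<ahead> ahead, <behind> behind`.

0 ahead, 9 behind

Reachable from c10: {c1, c10, c20}.
Reachable from c19: {c1, c10, c12, c13, c14, c17, c18, c19, c20, c5, c7, c9}.
Only in c10's history (ahead): {} — 0.
Only in c19's history (behind): {c12, c13, c14, c17, c18, c19, c5, c7, c9} — 9.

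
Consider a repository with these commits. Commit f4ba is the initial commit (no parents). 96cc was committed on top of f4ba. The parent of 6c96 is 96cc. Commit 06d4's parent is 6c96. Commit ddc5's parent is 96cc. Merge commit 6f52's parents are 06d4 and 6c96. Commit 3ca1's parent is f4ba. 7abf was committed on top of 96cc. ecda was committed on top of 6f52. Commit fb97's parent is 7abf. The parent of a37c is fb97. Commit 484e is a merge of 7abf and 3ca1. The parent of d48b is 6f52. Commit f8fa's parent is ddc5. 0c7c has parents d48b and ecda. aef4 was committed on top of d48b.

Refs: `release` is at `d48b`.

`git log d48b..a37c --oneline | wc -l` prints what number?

3

Reachable from a37c: {7abf, 96cc, a37c, f4ba, fb97}.
Reachable from d48b: {06d4, 6c96, 6f52, 96cc, d48b, f4ba}.
In a37c's history but not d48b's: {7abf, a37c, fb97} — 3 commits.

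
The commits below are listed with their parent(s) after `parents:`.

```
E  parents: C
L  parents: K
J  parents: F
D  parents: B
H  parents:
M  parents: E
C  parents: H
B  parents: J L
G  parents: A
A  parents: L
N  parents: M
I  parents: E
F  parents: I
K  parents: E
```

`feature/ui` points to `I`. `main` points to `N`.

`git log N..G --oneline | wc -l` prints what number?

4

Reachable from G: {A, C, E, G, H, K, L}.
Reachable from N: {C, E, H, M, N}.
In G's history but not N's: {A, G, K, L} — 4 commits.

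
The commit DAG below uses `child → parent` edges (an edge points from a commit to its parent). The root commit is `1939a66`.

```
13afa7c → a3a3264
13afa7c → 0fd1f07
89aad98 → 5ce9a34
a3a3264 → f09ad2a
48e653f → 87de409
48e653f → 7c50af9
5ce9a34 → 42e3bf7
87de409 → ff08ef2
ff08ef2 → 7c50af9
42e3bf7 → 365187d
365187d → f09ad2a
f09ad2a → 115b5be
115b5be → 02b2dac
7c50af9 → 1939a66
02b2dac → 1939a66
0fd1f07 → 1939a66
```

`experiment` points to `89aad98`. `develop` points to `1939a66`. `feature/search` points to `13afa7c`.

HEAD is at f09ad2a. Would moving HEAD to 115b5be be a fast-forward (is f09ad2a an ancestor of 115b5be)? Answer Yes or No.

No

A fast-forward from f09ad2a to 115b5be is possible iff f09ad2a is an ancestor of 115b5be.
Ancestors of 115b5be: {02b2dac, 115b5be, 1939a66}.
f09ad2a is not among them, so fast-forward is not possible.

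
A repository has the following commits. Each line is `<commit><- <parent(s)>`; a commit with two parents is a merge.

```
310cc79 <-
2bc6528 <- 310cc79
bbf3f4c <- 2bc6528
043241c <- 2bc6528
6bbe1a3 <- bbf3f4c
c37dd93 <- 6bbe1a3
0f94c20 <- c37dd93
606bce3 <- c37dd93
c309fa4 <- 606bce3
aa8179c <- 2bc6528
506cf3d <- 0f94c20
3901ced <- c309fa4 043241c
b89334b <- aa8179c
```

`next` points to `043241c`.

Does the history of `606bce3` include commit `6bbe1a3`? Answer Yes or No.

Ancestors of 606bce3 (commits reachable by following parents): {2bc6528, 310cc79, 606bce3, 6bbe1a3, bbf3f4c, c37dd93}.
6bbe1a3 is in that set, so it is an ancestor of 606bce3.

Yes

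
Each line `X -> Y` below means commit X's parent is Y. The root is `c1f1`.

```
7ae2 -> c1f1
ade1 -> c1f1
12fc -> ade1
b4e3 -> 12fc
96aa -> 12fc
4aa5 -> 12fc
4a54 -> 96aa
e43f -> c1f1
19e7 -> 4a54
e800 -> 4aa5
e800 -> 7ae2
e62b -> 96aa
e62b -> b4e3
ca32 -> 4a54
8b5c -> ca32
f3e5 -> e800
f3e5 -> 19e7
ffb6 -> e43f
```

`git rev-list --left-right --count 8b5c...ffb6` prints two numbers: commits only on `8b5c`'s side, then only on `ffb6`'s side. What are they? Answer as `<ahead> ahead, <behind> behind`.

Reachable from 8b5c: {12fc, 4a54, 8b5c, 96aa, ade1, c1f1, ca32}.
Reachable from ffb6: {c1f1, e43f, ffb6}.
Only in 8b5c's history (ahead): {12fc, 4a54, 8b5c, 96aa, ade1, ca32} — 6.
Only in ffb6's history (behind): {e43f, ffb6} — 2.

6 ahead, 2 behind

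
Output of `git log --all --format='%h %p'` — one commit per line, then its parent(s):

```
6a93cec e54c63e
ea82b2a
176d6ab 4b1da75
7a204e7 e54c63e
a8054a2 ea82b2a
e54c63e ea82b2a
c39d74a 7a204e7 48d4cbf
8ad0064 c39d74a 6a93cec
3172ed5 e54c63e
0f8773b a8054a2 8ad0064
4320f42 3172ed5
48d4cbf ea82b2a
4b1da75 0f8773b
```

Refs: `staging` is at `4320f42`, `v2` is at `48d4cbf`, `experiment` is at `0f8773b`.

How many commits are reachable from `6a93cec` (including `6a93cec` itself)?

3

Walking parent pointers from 6a93cec: reachable set = {6a93cec, e54c63e, ea82b2a}.
That is 3 commits.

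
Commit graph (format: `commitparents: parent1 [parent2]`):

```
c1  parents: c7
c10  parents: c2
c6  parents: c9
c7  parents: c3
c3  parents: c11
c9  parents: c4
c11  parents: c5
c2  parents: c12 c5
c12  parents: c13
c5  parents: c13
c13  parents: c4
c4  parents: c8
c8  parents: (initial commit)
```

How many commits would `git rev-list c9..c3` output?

4

Reachable from c3: {c11, c13, c3, c4, c5, c8}.
Reachable from c9: {c4, c8, c9}.
In c3's history but not c9's: {c11, c13, c3, c5} — 4 commits.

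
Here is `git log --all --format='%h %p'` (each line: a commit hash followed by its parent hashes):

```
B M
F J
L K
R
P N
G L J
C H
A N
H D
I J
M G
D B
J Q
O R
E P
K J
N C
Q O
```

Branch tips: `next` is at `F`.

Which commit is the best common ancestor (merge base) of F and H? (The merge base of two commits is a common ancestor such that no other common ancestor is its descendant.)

J

Ancestors of F: {F, J, O, Q, R}.
Ancestors of H: {B, D, G, H, J, K, L, M, O, Q, R}.
Common ancestors: {J, O, Q, R}.
Among these, J is not an ancestor of any other common ancestor — it is the merge base.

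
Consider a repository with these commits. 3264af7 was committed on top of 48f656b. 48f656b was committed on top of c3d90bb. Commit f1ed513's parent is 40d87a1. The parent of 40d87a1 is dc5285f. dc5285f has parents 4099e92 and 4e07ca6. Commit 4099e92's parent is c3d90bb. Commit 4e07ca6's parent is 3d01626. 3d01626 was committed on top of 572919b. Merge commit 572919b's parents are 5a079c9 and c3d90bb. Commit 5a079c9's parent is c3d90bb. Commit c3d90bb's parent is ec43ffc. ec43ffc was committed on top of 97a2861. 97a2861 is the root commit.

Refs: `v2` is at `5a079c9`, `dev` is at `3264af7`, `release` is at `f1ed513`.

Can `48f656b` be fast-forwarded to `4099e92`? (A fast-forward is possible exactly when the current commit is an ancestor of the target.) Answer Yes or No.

No

A fast-forward from 48f656b to 4099e92 is possible iff 48f656b is an ancestor of 4099e92.
Ancestors of 4099e92: {4099e92, 97a2861, c3d90bb, ec43ffc}.
48f656b is not among them, so fast-forward is not possible.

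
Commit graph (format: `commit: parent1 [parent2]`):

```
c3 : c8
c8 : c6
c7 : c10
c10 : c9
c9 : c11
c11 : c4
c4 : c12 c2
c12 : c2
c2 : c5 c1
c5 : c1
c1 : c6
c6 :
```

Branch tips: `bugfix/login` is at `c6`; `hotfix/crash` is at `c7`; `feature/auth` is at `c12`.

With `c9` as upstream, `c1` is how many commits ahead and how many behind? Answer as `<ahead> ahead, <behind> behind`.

Reachable from c1: {c1, c6}.
Reachable from c9: {c1, c11, c12, c2, c4, c5, c6, c9}.
Only in c1's history (ahead): {} — 0.
Only in c9's history (behind): {c11, c12, c2, c4, c5, c9} — 6.

0 ahead, 6 behind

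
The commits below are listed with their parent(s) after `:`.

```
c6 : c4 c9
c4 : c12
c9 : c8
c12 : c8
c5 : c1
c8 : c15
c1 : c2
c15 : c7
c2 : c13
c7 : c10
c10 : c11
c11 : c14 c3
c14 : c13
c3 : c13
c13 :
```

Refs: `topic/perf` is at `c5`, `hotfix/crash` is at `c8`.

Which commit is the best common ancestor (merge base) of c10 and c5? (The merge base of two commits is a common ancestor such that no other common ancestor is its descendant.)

c13

Ancestors of c10: {c10, c11, c13, c14, c3}.
Ancestors of c5: {c1, c13, c2, c5}.
Common ancestors: {c13}.
The only common ancestor is c13, so it is the merge base.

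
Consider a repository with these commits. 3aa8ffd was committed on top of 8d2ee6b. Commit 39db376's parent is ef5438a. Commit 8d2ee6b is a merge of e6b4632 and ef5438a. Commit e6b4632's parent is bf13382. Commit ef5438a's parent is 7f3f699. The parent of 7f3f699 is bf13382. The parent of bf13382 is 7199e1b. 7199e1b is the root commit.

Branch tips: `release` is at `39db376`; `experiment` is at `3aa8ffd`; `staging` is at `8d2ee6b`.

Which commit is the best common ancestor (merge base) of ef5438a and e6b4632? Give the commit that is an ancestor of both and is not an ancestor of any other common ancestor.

bf13382

Ancestors of ef5438a: {7199e1b, 7f3f699, bf13382, ef5438a}.
Ancestors of e6b4632: {7199e1b, bf13382, e6b4632}.
Common ancestors: {7199e1b, bf13382}.
Among these, bf13382 is not an ancestor of any other common ancestor — it is the merge base.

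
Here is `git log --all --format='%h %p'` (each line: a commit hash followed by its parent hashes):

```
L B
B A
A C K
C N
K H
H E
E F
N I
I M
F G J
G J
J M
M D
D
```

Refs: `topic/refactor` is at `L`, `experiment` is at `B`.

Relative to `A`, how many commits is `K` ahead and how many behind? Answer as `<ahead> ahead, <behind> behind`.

0 ahead, 4 behind

Reachable from K: {D, E, F, G, H, J, K, M}.
Reachable from A: {A, C, D, E, F, G, H, I, J, K, M, N}.
Only in K's history (ahead): {} — 0.
Only in A's history (behind): {A, C, I, N} — 4.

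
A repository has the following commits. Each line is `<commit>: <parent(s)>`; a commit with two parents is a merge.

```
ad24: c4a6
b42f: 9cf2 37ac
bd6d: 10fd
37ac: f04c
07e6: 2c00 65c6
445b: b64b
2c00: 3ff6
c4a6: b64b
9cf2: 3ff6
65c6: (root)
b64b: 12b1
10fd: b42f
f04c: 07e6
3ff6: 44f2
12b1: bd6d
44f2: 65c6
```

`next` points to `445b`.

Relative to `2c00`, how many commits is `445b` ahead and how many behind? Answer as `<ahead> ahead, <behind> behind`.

Reachable from 445b: {07e6, 10fd, 12b1, 2c00, 37ac, 3ff6, 445b, 44f2, 65c6, 9cf2, b42f, b64b, bd6d, f04c}.
Reachable from 2c00: {2c00, 3ff6, 44f2, 65c6}.
Only in 445b's history (ahead): {07e6, 10fd, 12b1, 37ac, 445b, 9cf2, b42f, b64b, bd6d, f04c} — 10.
Only in 2c00's history (behind): {} — 0.

10 ahead, 0 behind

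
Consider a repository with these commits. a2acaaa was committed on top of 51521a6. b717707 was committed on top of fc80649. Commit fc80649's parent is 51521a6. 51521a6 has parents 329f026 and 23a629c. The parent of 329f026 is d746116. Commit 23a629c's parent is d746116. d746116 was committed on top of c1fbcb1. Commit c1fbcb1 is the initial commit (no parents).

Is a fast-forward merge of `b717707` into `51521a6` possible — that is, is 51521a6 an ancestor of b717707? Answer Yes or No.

Yes

A fast-forward from 51521a6 to b717707 is possible iff 51521a6 is an ancestor of b717707.
Ancestors of b717707: {23a629c, 329f026, 51521a6, b717707, c1fbcb1, d746116, fc80649}.
51521a6 is among them, so fast-forward is possible.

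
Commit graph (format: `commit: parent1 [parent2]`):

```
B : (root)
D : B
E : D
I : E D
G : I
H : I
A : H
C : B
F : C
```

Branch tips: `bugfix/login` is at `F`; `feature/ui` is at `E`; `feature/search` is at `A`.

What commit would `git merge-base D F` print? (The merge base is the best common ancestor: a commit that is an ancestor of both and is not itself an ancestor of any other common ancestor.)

B

Ancestors of D: {B, D}.
Ancestors of F: {B, C, F}.
Common ancestors: {B}.
The only common ancestor is B, so it is the merge base.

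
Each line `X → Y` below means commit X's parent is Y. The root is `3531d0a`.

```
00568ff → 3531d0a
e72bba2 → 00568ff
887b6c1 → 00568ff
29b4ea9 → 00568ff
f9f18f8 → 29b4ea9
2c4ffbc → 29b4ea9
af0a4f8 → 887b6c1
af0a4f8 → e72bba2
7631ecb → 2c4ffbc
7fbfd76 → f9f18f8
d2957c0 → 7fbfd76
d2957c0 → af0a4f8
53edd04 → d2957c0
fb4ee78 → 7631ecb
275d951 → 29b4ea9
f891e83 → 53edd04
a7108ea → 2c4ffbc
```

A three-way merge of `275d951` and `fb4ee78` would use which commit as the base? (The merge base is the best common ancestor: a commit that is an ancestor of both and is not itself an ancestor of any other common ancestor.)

29b4ea9

Ancestors of 275d951: {00568ff, 275d951, 29b4ea9, 3531d0a}.
Ancestors of fb4ee78: {00568ff, 29b4ea9, 2c4ffbc, 3531d0a, 7631ecb, fb4ee78}.
Common ancestors: {00568ff, 29b4ea9, 3531d0a}.
Among these, 29b4ea9 is not an ancestor of any other common ancestor — it is the merge base.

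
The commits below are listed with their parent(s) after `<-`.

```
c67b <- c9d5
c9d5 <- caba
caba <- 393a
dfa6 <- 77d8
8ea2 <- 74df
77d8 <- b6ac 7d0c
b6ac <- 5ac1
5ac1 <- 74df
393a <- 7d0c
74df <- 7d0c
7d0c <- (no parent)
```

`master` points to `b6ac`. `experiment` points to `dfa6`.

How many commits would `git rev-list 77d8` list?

Walking parent pointers from 77d8: reachable set = {5ac1, 74df, 77d8, 7d0c, b6ac}.
That is 5 commits.

5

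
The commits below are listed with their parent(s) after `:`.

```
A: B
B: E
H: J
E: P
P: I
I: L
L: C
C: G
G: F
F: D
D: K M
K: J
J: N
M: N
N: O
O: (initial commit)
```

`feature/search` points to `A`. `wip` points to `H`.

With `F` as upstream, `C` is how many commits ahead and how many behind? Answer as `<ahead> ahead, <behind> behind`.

2 ahead, 0 behind

Reachable from C: {C, D, F, G, J, K, M, N, O}.
Reachable from F: {D, F, J, K, M, N, O}.
Only in C's history (ahead): {C, G} — 2.
Only in F's history (behind): {} — 0.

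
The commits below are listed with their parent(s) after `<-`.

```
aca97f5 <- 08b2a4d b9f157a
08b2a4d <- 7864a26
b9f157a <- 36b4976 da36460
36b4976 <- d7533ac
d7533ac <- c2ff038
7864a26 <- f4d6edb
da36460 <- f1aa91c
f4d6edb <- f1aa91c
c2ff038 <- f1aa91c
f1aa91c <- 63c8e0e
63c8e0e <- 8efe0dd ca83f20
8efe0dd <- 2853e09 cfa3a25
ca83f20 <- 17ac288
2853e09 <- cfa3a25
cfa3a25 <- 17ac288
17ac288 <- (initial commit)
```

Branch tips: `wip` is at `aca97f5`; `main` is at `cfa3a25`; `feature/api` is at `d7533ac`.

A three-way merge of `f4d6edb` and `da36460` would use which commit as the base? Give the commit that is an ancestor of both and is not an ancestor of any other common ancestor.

Ancestors of f4d6edb: {17ac288, 2853e09, 63c8e0e, 8efe0dd, ca83f20, cfa3a25, f1aa91c, f4d6edb}.
Ancestors of da36460: {17ac288, 2853e09, 63c8e0e, 8efe0dd, ca83f20, cfa3a25, da36460, f1aa91c}.
Common ancestors: {17ac288, 2853e09, 63c8e0e, 8efe0dd, ca83f20, cfa3a25, f1aa91c}.
Among these, f1aa91c is not an ancestor of any other common ancestor — it is the merge base.

f1aa91c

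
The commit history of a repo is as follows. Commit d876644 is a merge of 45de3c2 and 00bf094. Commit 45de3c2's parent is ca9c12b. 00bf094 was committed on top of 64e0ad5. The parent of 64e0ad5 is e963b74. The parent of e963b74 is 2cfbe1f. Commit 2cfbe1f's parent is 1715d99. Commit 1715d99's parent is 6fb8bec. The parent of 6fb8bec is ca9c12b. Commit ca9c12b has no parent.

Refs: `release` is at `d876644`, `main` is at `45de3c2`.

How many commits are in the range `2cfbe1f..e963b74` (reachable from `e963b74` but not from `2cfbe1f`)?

Reachable from e963b74: {1715d99, 2cfbe1f, 6fb8bec, ca9c12b, e963b74}.
Reachable from 2cfbe1f: {1715d99, 2cfbe1f, 6fb8bec, ca9c12b}.
In e963b74's history but not 2cfbe1f's: {e963b74} — 1 commit.

1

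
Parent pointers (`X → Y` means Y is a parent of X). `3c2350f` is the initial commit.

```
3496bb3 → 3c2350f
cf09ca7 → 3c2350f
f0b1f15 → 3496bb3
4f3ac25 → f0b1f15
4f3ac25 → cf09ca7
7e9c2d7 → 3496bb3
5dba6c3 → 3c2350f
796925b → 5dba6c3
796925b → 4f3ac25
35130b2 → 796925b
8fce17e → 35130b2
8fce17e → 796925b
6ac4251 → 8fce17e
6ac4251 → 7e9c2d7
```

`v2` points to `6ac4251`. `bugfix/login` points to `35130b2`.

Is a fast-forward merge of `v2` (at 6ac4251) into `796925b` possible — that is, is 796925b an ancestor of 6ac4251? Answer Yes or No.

A fast-forward from 796925b to 6ac4251 is possible iff 796925b is an ancestor of 6ac4251.
Ancestors of 6ac4251: {3496bb3, 35130b2, 3c2350f, 4f3ac25, 5dba6c3, 6ac4251, 796925b, 7e9c2d7, 8fce17e, cf09ca7, f0b1f15}.
796925b is among them, so fast-forward is possible.

Yes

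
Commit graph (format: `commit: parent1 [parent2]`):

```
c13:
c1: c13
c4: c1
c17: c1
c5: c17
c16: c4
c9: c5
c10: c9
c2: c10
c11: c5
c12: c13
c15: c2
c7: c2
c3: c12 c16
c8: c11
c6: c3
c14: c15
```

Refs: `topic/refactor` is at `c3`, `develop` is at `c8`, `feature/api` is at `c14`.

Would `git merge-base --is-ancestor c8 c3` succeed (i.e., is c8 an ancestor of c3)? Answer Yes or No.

Ancestors of c3: {c1, c12, c13, c16, c3, c4}.
c8 is not in that set, so it is not an ancestor of c3.

No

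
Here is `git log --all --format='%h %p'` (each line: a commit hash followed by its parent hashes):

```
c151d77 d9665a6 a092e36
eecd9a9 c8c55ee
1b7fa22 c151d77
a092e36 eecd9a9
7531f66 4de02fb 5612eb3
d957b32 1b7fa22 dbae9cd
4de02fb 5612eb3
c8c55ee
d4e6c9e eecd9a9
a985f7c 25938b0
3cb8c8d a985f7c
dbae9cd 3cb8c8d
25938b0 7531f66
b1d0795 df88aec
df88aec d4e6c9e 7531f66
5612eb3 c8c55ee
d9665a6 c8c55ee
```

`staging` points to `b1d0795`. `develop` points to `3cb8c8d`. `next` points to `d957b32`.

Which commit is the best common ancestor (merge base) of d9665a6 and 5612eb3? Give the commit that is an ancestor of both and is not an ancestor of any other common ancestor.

Ancestors of d9665a6: {c8c55ee, d9665a6}.
Ancestors of 5612eb3: {5612eb3, c8c55ee}.
Common ancestors: {c8c55ee}.
The only common ancestor is c8c55ee, so it is the merge base.

c8c55ee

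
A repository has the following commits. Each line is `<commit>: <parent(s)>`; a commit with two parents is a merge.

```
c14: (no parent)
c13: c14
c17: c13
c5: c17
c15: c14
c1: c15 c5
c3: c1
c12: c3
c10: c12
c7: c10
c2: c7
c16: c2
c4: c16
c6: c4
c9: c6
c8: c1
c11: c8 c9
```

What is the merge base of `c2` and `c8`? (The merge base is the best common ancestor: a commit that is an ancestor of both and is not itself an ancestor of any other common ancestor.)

c1

Ancestors of c2: {c1, c10, c12, c13, c14, c15, c17, c2, c3, c5, c7}.
Ancestors of c8: {c1, c13, c14, c15, c17, c5, c8}.
Common ancestors: {c1, c13, c14, c15, c17, c5}.
Among these, c1 is not an ancestor of any other common ancestor — it is the merge base.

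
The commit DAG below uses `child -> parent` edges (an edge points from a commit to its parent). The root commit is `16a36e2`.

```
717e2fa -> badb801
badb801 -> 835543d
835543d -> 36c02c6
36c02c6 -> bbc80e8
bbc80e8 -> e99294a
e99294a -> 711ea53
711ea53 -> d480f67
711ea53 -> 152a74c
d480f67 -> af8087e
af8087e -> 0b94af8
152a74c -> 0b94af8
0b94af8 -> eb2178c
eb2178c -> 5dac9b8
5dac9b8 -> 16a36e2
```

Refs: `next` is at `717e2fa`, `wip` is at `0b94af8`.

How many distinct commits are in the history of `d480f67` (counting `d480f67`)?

6

Walking parent pointers from d480f67: reachable set = {0b94af8, 16a36e2, 5dac9b8, af8087e, d480f67, eb2178c}.
That is 6 commits.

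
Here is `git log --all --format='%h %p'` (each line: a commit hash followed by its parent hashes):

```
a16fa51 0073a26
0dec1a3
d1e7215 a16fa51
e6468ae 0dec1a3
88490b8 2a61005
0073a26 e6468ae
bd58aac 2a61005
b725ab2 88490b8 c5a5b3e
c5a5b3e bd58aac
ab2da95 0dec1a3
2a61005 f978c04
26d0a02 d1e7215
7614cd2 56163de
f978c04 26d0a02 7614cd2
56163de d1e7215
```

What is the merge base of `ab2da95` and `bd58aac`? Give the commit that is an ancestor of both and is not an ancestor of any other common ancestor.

0dec1a3

Ancestors of ab2da95: {0dec1a3, ab2da95}.
Ancestors of bd58aac: {0073a26, 0dec1a3, 26d0a02, 2a61005, 56163de, 7614cd2, a16fa51, bd58aac, d1e7215, e6468ae, f978c04}.
Common ancestors: {0dec1a3}.
The only common ancestor is 0dec1a3, so it is the merge base.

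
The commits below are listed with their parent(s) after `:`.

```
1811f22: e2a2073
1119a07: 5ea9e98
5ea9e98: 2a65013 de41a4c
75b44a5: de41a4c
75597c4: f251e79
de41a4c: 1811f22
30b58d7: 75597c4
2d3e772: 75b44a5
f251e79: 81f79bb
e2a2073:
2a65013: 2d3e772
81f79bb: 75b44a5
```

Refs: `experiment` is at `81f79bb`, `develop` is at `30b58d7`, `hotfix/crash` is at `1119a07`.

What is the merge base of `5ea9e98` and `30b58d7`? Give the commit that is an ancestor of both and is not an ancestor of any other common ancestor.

Ancestors of 5ea9e98: {1811f22, 2a65013, 2d3e772, 5ea9e98, 75b44a5, de41a4c, e2a2073}.
Ancestors of 30b58d7: {1811f22, 30b58d7, 75597c4, 75b44a5, 81f79bb, de41a4c, e2a2073, f251e79}.
Common ancestors: {1811f22, 75b44a5, de41a4c, e2a2073}.
Among these, 75b44a5 is not an ancestor of any other common ancestor — it is the merge base.

75b44a5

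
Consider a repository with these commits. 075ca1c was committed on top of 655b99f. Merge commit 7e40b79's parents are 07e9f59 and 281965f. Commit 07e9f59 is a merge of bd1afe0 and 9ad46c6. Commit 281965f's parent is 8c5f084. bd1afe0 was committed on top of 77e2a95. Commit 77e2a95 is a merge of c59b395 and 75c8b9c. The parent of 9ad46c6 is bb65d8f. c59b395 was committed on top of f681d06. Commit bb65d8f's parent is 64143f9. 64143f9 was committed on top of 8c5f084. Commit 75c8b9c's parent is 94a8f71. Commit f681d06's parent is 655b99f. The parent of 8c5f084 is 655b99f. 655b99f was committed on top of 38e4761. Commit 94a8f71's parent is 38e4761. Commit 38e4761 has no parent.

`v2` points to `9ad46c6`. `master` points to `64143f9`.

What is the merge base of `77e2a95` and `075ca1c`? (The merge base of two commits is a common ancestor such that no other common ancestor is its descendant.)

655b99f

Ancestors of 77e2a95: {38e4761, 655b99f, 75c8b9c, 77e2a95, 94a8f71, c59b395, f681d06}.
Ancestors of 075ca1c: {075ca1c, 38e4761, 655b99f}.
Common ancestors: {38e4761, 655b99f}.
Among these, 655b99f is not an ancestor of any other common ancestor — it is the merge base.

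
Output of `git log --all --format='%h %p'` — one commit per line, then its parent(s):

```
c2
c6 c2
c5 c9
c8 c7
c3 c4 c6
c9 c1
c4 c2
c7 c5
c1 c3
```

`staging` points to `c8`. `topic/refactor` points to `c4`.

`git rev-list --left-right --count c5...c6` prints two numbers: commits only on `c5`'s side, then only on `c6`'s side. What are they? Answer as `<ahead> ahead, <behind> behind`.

5 ahead, 0 behind

Reachable from c5: {c1, c2, c3, c4, c5, c6, c9}.
Reachable from c6: {c2, c6}.
Only in c5's history (ahead): {c1, c3, c4, c5, c9} — 5.
Only in c6's history (behind): {} — 0.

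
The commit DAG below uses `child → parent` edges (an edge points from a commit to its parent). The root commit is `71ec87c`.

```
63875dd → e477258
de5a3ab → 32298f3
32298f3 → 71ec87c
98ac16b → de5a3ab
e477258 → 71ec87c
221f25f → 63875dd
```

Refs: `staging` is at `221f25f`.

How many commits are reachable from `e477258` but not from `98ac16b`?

Reachable from e477258: {71ec87c, e477258}.
Reachable from 98ac16b: {32298f3, 71ec87c, 98ac16b, de5a3ab}.
In e477258's history but not 98ac16b's: {e477258} — 1 commit.

1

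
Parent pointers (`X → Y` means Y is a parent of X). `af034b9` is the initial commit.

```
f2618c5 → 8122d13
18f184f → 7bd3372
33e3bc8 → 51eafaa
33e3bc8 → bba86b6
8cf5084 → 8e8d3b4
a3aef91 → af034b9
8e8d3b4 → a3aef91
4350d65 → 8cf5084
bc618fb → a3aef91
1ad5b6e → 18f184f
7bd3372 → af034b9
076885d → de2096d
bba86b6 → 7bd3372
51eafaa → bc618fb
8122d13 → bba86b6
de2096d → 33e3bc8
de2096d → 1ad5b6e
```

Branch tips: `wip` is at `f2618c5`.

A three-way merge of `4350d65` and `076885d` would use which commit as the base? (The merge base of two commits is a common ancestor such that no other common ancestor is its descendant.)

Ancestors of 4350d65: {4350d65, 8cf5084, 8e8d3b4, a3aef91, af034b9}.
Ancestors of 076885d: {076885d, 18f184f, 1ad5b6e, 33e3bc8, 51eafaa, 7bd3372, a3aef91, af034b9, bba86b6, bc618fb, de2096d}.
Common ancestors: {a3aef91, af034b9}.
Among these, a3aef91 is not an ancestor of any other common ancestor — it is the merge base.

a3aef91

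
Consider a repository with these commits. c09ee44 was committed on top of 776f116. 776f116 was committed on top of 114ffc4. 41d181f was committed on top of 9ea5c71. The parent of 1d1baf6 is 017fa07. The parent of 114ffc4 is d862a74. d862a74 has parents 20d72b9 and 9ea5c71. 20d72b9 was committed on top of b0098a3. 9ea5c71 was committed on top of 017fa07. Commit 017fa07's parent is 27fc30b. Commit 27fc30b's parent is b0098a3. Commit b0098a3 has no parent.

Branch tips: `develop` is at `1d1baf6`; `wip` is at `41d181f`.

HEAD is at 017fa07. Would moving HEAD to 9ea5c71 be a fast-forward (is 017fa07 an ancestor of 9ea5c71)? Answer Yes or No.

Yes

A fast-forward from 017fa07 to 9ea5c71 is possible iff 017fa07 is an ancestor of 9ea5c71.
Ancestors of 9ea5c71: {017fa07, 27fc30b, 9ea5c71, b0098a3}.
017fa07 is among them, so fast-forward is possible.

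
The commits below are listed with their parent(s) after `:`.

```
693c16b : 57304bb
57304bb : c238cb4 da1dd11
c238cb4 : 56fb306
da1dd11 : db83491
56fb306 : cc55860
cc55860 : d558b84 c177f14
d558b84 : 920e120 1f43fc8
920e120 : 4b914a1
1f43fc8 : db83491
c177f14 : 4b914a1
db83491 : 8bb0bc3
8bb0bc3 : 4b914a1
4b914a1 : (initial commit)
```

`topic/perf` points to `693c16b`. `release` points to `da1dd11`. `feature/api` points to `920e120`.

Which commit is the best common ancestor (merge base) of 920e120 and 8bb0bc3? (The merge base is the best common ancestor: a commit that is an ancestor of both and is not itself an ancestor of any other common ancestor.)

4b914a1

Ancestors of 920e120: {4b914a1, 920e120}.
Ancestors of 8bb0bc3: {4b914a1, 8bb0bc3}.
Common ancestors: {4b914a1}.
The only common ancestor is 4b914a1, so it is the merge base.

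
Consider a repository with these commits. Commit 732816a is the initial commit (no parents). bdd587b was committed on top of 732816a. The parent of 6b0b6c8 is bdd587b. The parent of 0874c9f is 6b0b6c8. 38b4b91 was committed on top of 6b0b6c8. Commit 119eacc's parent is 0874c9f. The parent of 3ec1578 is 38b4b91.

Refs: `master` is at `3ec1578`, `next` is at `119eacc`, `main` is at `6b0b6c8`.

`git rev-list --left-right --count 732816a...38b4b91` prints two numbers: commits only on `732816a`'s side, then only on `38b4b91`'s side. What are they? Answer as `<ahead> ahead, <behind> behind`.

0 ahead, 3 behind

Reachable from 732816a: {732816a}.
Reachable from 38b4b91: {38b4b91, 6b0b6c8, 732816a, bdd587b}.
Only in 732816a's history (ahead): {} — 0.
Only in 38b4b91's history (behind): {38b4b91, 6b0b6c8, bdd587b} — 3.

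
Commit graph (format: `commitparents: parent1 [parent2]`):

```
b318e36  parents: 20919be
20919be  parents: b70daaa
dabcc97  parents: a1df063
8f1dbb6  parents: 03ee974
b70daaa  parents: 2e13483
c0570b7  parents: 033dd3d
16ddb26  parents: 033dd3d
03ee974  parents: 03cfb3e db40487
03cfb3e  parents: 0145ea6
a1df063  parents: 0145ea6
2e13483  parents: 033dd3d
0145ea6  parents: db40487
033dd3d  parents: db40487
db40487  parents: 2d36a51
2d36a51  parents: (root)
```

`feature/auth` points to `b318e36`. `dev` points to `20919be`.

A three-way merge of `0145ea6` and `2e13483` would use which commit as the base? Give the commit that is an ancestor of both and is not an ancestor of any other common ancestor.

db40487

Ancestors of 0145ea6: {0145ea6, 2d36a51, db40487}.
Ancestors of 2e13483: {033dd3d, 2d36a51, 2e13483, db40487}.
Common ancestors: {2d36a51, db40487}.
Among these, db40487 is not an ancestor of any other common ancestor — it is the merge base.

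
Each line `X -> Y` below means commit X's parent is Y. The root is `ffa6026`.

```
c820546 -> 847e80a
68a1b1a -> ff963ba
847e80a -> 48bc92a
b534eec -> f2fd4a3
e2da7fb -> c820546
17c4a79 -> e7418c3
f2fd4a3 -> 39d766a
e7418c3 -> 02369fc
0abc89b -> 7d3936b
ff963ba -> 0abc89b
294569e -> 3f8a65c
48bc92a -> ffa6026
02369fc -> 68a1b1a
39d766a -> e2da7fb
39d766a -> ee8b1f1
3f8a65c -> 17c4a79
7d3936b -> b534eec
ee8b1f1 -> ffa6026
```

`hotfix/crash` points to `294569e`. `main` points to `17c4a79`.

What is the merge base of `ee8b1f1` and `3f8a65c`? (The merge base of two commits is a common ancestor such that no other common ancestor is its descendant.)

Ancestors of ee8b1f1: {ee8b1f1, ffa6026}.
Ancestors of 3f8a65c: {02369fc, 0abc89b, 17c4a79, 39d766a, 3f8a65c, 48bc92a, 68a1b1a, 7d3936b, 847e80a, b534eec, c820546, e2da7fb, e7418c3, ee8b1f1, f2fd4a3, ff963ba, ffa6026}.
Common ancestors: {ee8b1f1, ffa6026}.
Among these, ee8b1f1 is not an ancestor of any other common ancestor — it is the merge base.

ee8b1f1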